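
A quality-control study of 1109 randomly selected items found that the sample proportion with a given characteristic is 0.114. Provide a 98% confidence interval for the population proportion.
(0.092, 0.136)

Proportion CI:
SE = √(p̂(1-p̂)/n) = √(0.114 · 0.886 / 1109) = 0.00954

z* = 2.326
Margin = z* · SE = 2.326 · 0.00954 = 0.0222

CI: 0.114 ± 0.0222 = (0.092, 0.136)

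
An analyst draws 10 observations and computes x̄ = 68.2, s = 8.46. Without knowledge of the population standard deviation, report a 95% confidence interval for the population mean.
(62.15, 74.25)

t-interval (σ unknown):
df = n - 1 = 9
t* = 2.262 for 95% confidence

Margin of error = t* · s/√n = 2.262 · 8.46/√10 = 6.05

CI: (62.15, 74.25)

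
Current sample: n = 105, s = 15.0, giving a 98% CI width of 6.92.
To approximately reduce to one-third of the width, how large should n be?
n ≈ 945

CI width ∝ 1/√n
To reduce width by factor 3, need √n to grow by 3 → need 3² = 9 times as many samples.

Current: n = 105, width = 6.92
New: n = 945, width ≈ 2.27

Width reduced by factor of 6.92/2.27 = 3.05.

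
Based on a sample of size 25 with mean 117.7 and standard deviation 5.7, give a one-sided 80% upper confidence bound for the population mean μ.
μ ≤ 118.68

Upper bound (one-sided):
t* = 0.857 (one-sided for 80%)
Upper bound = x̄ + t* · s/√n = 117.7 + 0.857 · 5.7/√25 = 118.68

We are 80% confident that μ ≤ 118.68.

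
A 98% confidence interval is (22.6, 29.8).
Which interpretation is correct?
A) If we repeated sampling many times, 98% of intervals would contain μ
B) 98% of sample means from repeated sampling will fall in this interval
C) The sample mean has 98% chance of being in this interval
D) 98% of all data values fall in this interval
A

A) Correct — this is the frequentist long-run coverage interpretation.
B) Wrong — coverage applies to intervals containing μ, not to future x̄ values.
C) Wrong — x̄ is observed and sits in the interval by construction.
D) Wrong — a CI is about the parameter μ, not individual data values.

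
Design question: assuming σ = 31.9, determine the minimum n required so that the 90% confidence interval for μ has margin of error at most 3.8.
n ≥ 191

For margin E ≤ 3.8:
n ≥ (z* · σ / E)²
n ≥ (1.645 · 31.9 / 3.8)²
n ≥ 190.70

Minimum n = 191 (rounding up)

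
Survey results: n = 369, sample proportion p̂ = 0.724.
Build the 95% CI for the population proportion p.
(0.678, 0.770)

Proportion CI:
SE = √(p̂(1-p̂)/n) = √(0.724 · 0.276 / 369) = 0.02327

z* = 1.960
Margin = z* · SE = 1.960 · 0.02327 = 0.0456

CI: 0.724 ± 0.0456 = (0.678, 0.770)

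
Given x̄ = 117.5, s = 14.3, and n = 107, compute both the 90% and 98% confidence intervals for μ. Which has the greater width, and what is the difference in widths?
98% CI is wider by 1.94

df = 106
90% CI: t* = 1.659, (115.21, 119.79), width = 2 · t* · s/√n = 4.59
98% CI: t* = 2.362, (114.23, 120.77), width = 2 · t* · s/√n = 6.53

The 98% CI is wider by 6.53 - 4.59 = 1.94.
Higher confidence requires a wider interval.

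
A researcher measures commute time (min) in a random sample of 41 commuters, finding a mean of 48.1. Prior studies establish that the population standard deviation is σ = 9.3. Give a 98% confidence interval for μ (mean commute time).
(44.72, 51.48)

z-interval (σ known):
z* = 2.326 for 98% confidence

Margin of error = z* · σ/√n = 2.326 · 9.3/√41 = 3.38

CI: (48.1 - 3.38, 48.1 + 3.38) = (44.72, 51.48)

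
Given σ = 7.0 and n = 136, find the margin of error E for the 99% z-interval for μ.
Margin of error = 1.55

Margin of error = z* · σ/√n
= 2.576 · 7.0/√136
= 2.576 · 7.0/11.6619
= 1.55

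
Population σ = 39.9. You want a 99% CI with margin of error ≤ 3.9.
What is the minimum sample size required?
n ≥ 695

For margin E ≤ 3.9:
n ≥ (z* · σ / E)²
n ≥ (2.576 · 39.9 / 3.9)²
n ≥ 694.56

Minimum n = 695 (rounding up)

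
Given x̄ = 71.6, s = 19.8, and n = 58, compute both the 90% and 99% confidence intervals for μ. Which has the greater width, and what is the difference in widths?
99% CI is wider by 5.17

df = 57
90% CI: t* = 1.672, (67.25, 75.95), width = 2 · t* · s/√n = 8.69
99% CI: t* = 2.665, (64.67, 78.53), width = 2 · t* · s/√n = 13.86

The 99% CI is wider by 13.86 - 8.69 = 5.17.
Higher confidence requires a wider interval.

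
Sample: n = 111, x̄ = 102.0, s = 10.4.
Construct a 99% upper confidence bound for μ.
μ ≤ 104.33

Upper bound (one-sided):
t* = 2.361 (one-sided for 99%)
Upper bound = x̄ + t* · s/√n = 102.0 + 2.361 · 10.4/√111 = 104.33

We are 99% confident that μ ≤ 104.33.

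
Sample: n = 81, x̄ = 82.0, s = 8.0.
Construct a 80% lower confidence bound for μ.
μ ≥ 81.25

Lower bound (one-sided):
t* = 0.846 (one-sided for 80%)
Lower bound = x̄ - t* · s/√n = 82.0 - 0.846 · 8.0/√81 = 81.25

We are 80% confident that μ ≥ 81.25.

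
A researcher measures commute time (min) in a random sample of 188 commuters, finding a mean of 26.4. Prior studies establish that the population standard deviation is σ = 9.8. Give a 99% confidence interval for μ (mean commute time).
(24.56, 28.24)

z-interval (σ known):
z* = 2.576 for 99% confidence

Margin of error = z* · σ/√n = 2.576 · 9.8/√188 = 1.84

CI: (26.4 - 1.84, 26.4 + 1.84) = (24.56, 28.24)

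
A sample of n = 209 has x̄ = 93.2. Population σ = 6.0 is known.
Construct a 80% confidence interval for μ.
(92.67, 93.73)

z-interval (σ known):
z* = 1.282 for 80% confidence

Margin of error = z* · σ/√n = 1.282 · 6.0/√209 = 0.53

CI: (93.2 - 0.53, 93.2 + 0.53) = (92.67, 93.73)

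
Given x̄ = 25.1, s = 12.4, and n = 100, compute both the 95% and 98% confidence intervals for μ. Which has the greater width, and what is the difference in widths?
98% CI is wider by 0.95

df = 99
95% CI: t* = 1.984, (22.64, 27.56), width = 2 · t* · s/√n = 4.92
98% CI: t* = 2.365, (22.17, 28.03), width = 2 · t* · s/√n = 5.87

The 98% CI is wider by 5.87 - 4.92 = 0.95.
Higher confidence requires a wider interval.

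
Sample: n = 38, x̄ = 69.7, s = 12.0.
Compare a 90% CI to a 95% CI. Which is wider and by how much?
95% CI is wider by 1.32

df = 37
90% CI: t* = 1.687, (66.42, 72.98), width = 2 · t* · s/√n = 6.57
95% CI: t* = 2.026, (65.76, 73.64), width = 2 · t* · s/√n = 7.89

The 95% CI is wider by 7.89 - 6.57 = 1.32.
Higher confidence requires a wider interval.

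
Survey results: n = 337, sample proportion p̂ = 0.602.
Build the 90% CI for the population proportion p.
(0.558, 0.646)

Proportion CI:
SE = √(p̂(1-p̂)/n) = √(0.602 · 0.398 / 337) = 0.02666

z* = 1.645
Margin = z* · SE = 1.645 · 0.02666 = 0.0439

CI: 0.602 ± 0.0439 = (0.558, 0.646)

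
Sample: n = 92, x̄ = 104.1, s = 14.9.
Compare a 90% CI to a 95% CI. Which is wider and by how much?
95% CI is wider by 1.01

df = 91
90% CI: t* = 1.662, (101.52, 106.68), width = 2 · t* · s/√n = 5.16
95% CI: t* = 1.986, (101.01, 107.19), width = 2 · t* · s/√n = 6.17

The 95% CI is wider by 6.17 - 5.16 = 1.01.
Higher confidence requires a wider interval.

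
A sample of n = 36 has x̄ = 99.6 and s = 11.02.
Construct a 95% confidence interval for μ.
(95.87, 103.33)

t-interval (σ unknown):
df = n - 1 = 35
t* = 2.030 for 95% confidence

Margin of error = t* · s/√n = 2.030 · 11.02/√36 = 3.73

CI: (95.87, 103.33)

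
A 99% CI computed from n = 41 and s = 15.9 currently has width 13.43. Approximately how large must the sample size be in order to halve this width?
n ≈ 164

CI width ∝ 1/√n
To reduce width by factor 2, need √n to grow by 2 → need 2² = 4 times as many samples.

Current: n = 41, width = 13.43
New: n = 164, width ≈ 6.47

Width reduced by factor of 13.43/6.47 = 2.08.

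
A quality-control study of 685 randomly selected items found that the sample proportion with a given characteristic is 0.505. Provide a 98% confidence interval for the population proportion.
(0.461, 0.549)

Proportion CI:
SE = √(p̂(1-p̂)/n) = √(0.505 · 0.495 / 685) = 0.01910

z* = 2.326
Margin = z* · SE = 2.326 · 0.01910 = 0.0444

CI: 0.505 ± 0.0444 = (0.461, 0.549)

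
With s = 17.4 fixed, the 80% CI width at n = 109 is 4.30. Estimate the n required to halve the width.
n ≈ 436

CI width ∝ 1/√n
To reduce width by factor 2, need √n to grow by 2 → need 2² = 4 times as many samples.

Current: n = 109, width = 4.30
New: n = 436, width ≈ 2.14

Width reduced by factor of 4.30/2.14 = 2.01.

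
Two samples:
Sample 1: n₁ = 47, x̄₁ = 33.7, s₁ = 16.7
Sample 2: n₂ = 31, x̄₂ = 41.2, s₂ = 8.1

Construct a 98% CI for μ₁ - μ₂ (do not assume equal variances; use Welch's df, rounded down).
(-14.26, -0.74)

Difference: x̄₁ - x̄₂ = -7.50
SE = √(s₁²/n₁ + s₂²/n₂) = √(16.7²/47 + 8.1²/31) = 2.8373
df = 70.85 → 70 (Welch–Satterthwaite, rounded down)
t* = 2.381

CI: -7.50 ± 2.381 · 2.8373 = -7.50 ± 6.76 = (-14.26, -0.74)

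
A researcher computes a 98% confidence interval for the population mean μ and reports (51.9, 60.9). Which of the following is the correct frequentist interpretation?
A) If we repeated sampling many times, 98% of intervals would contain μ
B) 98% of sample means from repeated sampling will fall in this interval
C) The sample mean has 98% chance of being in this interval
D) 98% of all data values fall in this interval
A

A) Correct — this is the frequentist long-run coverage interpretation.
B) Wrong — coverage applies to intervals containing μ, not to future x̄ values.
C) Wrong — x̄ is observed and sits in the interval by construction.
D) Wrong — a CI is about the parameter μ, not individual data values.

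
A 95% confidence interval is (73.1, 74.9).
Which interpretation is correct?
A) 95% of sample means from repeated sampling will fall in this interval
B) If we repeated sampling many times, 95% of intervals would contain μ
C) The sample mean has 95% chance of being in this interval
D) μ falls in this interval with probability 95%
B

A) Wrong — coverage applies to intervals containing μ, not to future x̄ values.
B) Correct — this is the frequentist long-run coverage interpretation.
C) Wrong — x̄ is observed and sits in the interval by construction.
D) Wrong — μ is fixed; the randomness lives in the interval, not in μ.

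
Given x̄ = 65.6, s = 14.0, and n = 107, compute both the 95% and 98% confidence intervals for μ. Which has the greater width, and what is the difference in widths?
98% CI is wider by 1.02

df = 106
95% CI: t* = 1.983, (62.92, 68.28), width = 2 · t* · s/√n = 5.37
98% CI: t* = 2.362, (62.40, 68.80), width = 2 · t* · s/√n = 6.39

The 98% CI is wider by 6.39 - 5.37 = 1.02.
Higher confidence requires a wider interval.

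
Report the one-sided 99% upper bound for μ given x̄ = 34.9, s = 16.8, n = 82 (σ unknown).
μ ≤ 39.30

Upper bound (one-sided):
t* = 2.373 (one-sided for 99%)
Upper bound = x̄ + t* · s/√n = 34.9 + 2.373 · 16.8/√82 = 39.30

We are 99% confident that μ ≤ 39.30.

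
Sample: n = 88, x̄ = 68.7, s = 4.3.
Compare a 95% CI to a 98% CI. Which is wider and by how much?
98% CI is wider by 0.35

df = 87
95% CI: t* = 1.988, (67.79, 69.61), width = 2 · t* · s/√n = 1.82
98% CI: t* = 2.370, (67.61, 69.79), width = 2 · t* · s/√n = 2.17

The 98% CI is wider by 2.17 - 1.82 = 0.35.
Higher confidence requires a wider interval.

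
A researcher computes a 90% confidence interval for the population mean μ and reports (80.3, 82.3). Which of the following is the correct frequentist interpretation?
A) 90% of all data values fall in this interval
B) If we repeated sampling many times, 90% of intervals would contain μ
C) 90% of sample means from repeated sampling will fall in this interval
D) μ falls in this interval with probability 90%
B

A) Wrong — a CI is about the parameter μ, not individual data values.
B) Correct — this is the frequentist long-run coverage interpretation.
C) Wrong — coverage applies to intervals containing μ, not to future x̄ values.
D) Wrong — μ is fixed; the randomness lives in the interval, not in μ.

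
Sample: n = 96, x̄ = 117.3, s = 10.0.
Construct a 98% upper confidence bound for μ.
μ ≤ 119.42

Upper bound (one-sided):
t* = 2.082 (one-sided for 98%)
Upper bound = x̄ + t* · s/√n = 117.3 + 2.082 · 10.0/√96 = 119.42

We are 98% confident that μ ≤ 119.42.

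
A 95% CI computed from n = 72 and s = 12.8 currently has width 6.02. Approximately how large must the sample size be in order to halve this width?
n ≈ 288

CI width ∝ 1/√n
To reduce width by factor 2, need √n to grow by 2 → need 2² = 4 times as many samples.

Current: n = 72, width = 6.02
New: n = 288, width ≈ 2.97

Width reduced by factor of 6.02/2.97 = 2.03.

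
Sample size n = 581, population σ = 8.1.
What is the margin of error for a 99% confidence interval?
Margin of error = 0.87

Margin of error = z* · σ/√n
= 2.576 · 8.1/√581
= 2.576 · 8.1/24.1039
= 0.87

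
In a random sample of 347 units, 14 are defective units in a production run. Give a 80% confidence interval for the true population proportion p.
(0.027, 0.054)

Proportion CI:
p̂ = 14/347 = 0.04035
SE = √(p̂(1-p̂)/n) = √(0.04035 · 0.95965 / 347) = 0.01056

z* = 1.282
Margin = z* · SE = 1.282 · 0.01056 = 0.0135

CI: 0.04035 ± 0.0135 = (0.027, 0.054)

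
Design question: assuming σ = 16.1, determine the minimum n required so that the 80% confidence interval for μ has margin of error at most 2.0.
n ≥ 107

For margin E ≤ 2.0:
n ≥ (z* · σ / E)²
n ≥ (1.282 · 16.1 / 2.0)²
n ≥ 106.50

Minimum n = 107 (rounding up)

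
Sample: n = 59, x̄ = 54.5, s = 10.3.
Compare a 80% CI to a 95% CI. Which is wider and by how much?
95% CI is wider by 1.89

df = 58
80% CI: t* = 1.296, (52.76, 56.24), width = 2 · t* · s/√n = 3.48
95% CI: t* = 2.002, (51.82, 57.18), width = 2 · t* · s/√n = 5.37

The 95% CI is wider by 5.37 - 3.48 = 1.89.
Higher confidence requires a wider interval.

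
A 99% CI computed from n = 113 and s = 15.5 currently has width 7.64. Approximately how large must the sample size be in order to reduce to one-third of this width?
n ≈ 1017

CI width ∝ 1/√n
To reduce width by factor 3, need √n to grow by 3 → need 3² = 9 times as many samples.

Current: n = 113, width = 7.64
New: n = 1017, width ≈ 2.51

Width reduced by factor of 7.64/2.51 = 3.04.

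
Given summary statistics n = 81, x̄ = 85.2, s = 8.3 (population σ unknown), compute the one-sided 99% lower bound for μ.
μ ≥ 83.01

Lower bound (one-sided):
t* = 2.374 (one-sided for 99%)
Lower bound = x̄ - t* · s/√n = 85.2 - 2.374 · 8.3/√81 = 83.01

We are 99% confident that μ ≥ 83.01.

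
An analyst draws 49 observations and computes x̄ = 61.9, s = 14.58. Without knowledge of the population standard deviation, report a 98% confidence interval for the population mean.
(56.89, 66.91)

t-interval (σ unknown):
df = n - 1 = 48
t* = 2.407 for 98% confidence

Margin of error = t* · s/√n = 2.407 · 14.58/√49 = 5.01

CI: (56.89, 66.91)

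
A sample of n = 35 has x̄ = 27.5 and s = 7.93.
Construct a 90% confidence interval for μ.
(25.23, 29.77)

t-interval (σ unknown):
df = n - 1 = 34
t* = 1.691 for 90% confidence

Margin of error = t* · s/√n = 1.691 · 7.93/√35 = 2.27

CI: (25.23, 29.77)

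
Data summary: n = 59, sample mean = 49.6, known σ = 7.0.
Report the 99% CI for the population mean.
(47.25, 51.95)

z-interval (σ known):
z* = 2.576 for 99% confidence

Margin of error = z* · σ/√n = 2.576 · 7.0/√59 = 2.35

CI: (49.6 - 2.35, 49.6 + 2.35) = (47.25, 51.95)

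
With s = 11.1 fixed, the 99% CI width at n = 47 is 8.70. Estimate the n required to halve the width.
n ≈ 188

CI width ∝ 1/√n
To reduce width by factor 2, need √n to grow by 2 → need 2² = 4 times as many samples.

Current: n = 47, width = 8.70
New: n = 188, width ≈ 4.21

Width reduced by factor of 8.70/4.21 = 2.07.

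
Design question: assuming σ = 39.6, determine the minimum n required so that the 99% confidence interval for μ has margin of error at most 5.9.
n ≥ 299

For margin E ≤ 5.9:
n ≥ (z* · σ / E)²
n ≥ (2.576 · 39.6 / 5.9)²
n ≥ 298.94

Minimum n = 299 (rounding up)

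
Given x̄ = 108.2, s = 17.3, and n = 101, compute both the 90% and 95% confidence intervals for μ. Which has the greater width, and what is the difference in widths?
95% CI is wider by 1.11

df = 100
90% CI: t* = 1.660, (105.34, 111.06), width = 2 · t* · s/√n = 5.72
95% CI: t* = 1.984, (104.78, 111.62), width = 2 · t* · s/√n = 6.83

The 95% CI is wider by 6.83 - 5.72 = 1.11.
Higher confidence requires a wider interval.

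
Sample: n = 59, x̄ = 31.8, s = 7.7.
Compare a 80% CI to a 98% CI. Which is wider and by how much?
98% CI is wider by 2.20

df = 58
80% CI: t* = 1.296, (30.50, 33.10), width = 2 · t* · s/√n = 2.60
98% CI: t* = 2.392, (29.40, 34.20), width = 2 · t* · s/√n = 4.80

The 98% CI is wider by 4.80 - 2.60 = 2.20.
Higher confidence requires a wider interval.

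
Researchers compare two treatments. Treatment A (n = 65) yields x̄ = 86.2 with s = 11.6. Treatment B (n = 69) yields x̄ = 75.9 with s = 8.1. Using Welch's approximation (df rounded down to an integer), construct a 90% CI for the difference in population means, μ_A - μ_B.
(7.42, 13.18)

Difference: x̄₁ - x̄₂ = 10.30
SE = √(s₁²/n₁ + s₂²/n₂) = √(11.6²/65 + 8.1²/69) = 1.7381
df = 113.72 → 113 (Welch–Satterthwaite, rounded down)
t* = 1.658

CI: 10.30 ± 1.658 · 1.7381 = 10.30 ± 2.88 = (7.42, 13.18)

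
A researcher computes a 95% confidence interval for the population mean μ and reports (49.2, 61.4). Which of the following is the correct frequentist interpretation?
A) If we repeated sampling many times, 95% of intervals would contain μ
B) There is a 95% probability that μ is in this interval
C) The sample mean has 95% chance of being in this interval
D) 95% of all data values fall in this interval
A

A) Correct — this is the frequentist long-run coverage interpretation.
B) Wrong — μ is fixed; the randomness lives in the interval, not in μ.
C) Wrong — x̄ is observed and sits in the interval by construction.
D) Wrong — a CI is about the parameter μ, not individual data values.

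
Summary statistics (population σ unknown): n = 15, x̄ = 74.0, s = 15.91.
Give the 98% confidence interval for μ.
(63.22, 84.78)

t-interval (σ unknown):
df = n - 1 = 14
t* = 2.624 for 98% confidence

Margin of error = t* · s/√n = 2.624 · 15.91/√15 = 10.78

CI: (63.22, 84.78)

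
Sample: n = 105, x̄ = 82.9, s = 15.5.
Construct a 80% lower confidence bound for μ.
μ ≥ 81.62

Lower bound (one-sided):
t* = 0.845 (one-sided for 80%)
Lower bound = x̄ - t* · s/√n = 82.9 - 0.845 · 15.5/√105 = 81.62

We are 80% confident that μ ≥ 81.62.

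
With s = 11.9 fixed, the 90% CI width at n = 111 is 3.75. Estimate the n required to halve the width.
n ≈ 444

CI width ∝ 1/√n
To reduce width by factor 2, need √n to grow by 2 → need 2² = 4 times as many samples.

Current: n = 111, width = 3.75
New: n = 444, width ≈ 1.86

Width reduced by factor of 3.75/1.86 = 2.02.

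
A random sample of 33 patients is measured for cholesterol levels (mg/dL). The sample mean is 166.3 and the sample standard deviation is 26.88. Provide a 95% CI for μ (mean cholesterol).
(156.77, 175.83)

t-interval (σ unknown):
df = n - 1 = 32
t* = 2.037 for 95% confidence

Margin of error = t* · s/√n = 2.037 · 26.88/√33 = 9.53

CI: (156.77, 175.83)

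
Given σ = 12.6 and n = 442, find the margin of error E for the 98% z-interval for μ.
Margin of error = 1.39

Margin of error = z* · σ/√n
= 2.326 · 12.6/√442
= 2.326 · 12.6/21.0238
= 1.39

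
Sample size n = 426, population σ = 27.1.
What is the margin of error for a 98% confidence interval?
Margin of error = 3.05

Margin of error = z* · σ/√n
= 2.326 · 27.1/√426
= 2.326 · 27.1/20.6398
= 3.05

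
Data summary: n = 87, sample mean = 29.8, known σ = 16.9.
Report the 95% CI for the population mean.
(26.25, 33.35)

z-interval (σ known):
z* = 1.960 for 95% confidence

Margin of error = z* · σ/√n = 1.960 · 16.9/√87 = 3.55

CI: (29.8 - 3.55, 29.8 + 3.55) = (26.25, 33.35)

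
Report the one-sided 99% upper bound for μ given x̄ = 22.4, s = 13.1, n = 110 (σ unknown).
μ ≤ 25.35

Upper bound (one-sided):
t* = 2.361 (one-sided for 99%)
Upper bound = x̄ + t* · s/√n = 22.4 + 2.361 · 13.1/√110 = 25.35

We are 99% confident that μ ≤ 25.35.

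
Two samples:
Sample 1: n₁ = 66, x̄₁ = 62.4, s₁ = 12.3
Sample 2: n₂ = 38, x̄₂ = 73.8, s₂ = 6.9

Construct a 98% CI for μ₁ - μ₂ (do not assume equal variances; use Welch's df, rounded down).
(-15.85, -6.95)

Difference: x̄₁ - x̄₂ = -11.40
SE = √(s₁²/n₁ + s₂²/n₂) = √(12.3²/66 + 6.9²/38) = 1.8829
df = 101.96 → 101 (Welch–Satterthwaite, rounded down)
t* = 2.364

CI: -11.40 ± 2.364 · 1.8829 = -11.40 ± 4.45 = (-15.85, -6.95)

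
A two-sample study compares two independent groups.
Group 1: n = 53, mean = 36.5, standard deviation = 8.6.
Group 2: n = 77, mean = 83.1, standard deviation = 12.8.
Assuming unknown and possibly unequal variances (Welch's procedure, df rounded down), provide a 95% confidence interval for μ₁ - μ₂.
(-50.31, -42.89)

Difference: x̄₁ - x̄₂ = -46.60
SE = √(s₁²/n₁ + s₂²/n₂) = √(8.6²/53 + 12.8²/77) = 1.8770
df = 127.95 → 127 (Welch–Satterthwaite, rounded down)
t* = 1.979

CI: -46.60 ± 1.979 · 1.8770 = -46.60 ± 3.71 = (-50.31, -42.89)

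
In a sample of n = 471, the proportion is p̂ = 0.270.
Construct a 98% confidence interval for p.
(0.222, 0.318)

Proportion CI:
SE = √(p̂(1-p̂)/n) = √(0.270 · 0.730 / 471) = 0.02046

z* = 2.326
Margin = z* · SE = 2.326 · 0.02046 = 0.0476

CI: 0.270 ± 0.0476 = (0.222, 0.318)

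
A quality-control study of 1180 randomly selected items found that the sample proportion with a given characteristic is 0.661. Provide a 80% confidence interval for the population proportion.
(0.643, 0.679)

Proportion CI:
SE = √(p̂(1-p̂)/n) = √(0.661 · 0.339 / 1180) = 0.01378

z* = 1.282
Margin = z* · SE = 1.282 · 0.01378 = 0.0177

CI: 0.661 ± 0.0177 = (0.643, 0.679)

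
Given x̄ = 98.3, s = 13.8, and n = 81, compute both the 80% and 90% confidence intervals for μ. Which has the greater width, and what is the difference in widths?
90% CI is wider by 1.14

df = 80
80% CI: t* = 1.292, (96.32, 100.28), width = 2 · t* · s/√n = 3.96
90% CI: t* = 1.664, (95.75, 100.85), width = 2 · t* · s/√n = 5.10

The 90% CI is wider by 5.10 - 3.96 = 1.14.
Higher confidence requires a wider interval.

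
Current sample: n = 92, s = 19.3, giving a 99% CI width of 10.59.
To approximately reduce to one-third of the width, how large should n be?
n ≈ 828

CI width ∝ 1/√n
To reduce width by factor 3, need √n to grow by 3 → need 3² = 9 times as many samples.

Current: n = 92, width = 10.59
New: n = 828, width ≈ 3.46

Width reduced by factor of 10.59/3.46 = 3.06.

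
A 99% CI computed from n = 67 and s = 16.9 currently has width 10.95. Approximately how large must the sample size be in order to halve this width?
n ≈ 268

CI width ∝ 1/√n
To reduce width by factor 2, need √n to grow by 2 → need 2² = 4 times as many samples.

Current: n = 67, width = 10.95
New: n = 268, width ≈ 5.36

Width reduced by factor of 10.95/5.36 = 2.04.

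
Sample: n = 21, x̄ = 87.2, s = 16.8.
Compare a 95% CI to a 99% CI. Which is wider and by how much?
99% CI is wider by 5.57

df = 20
95% CI: t* = 2.086, (79.55, 94.85), width = 2 · t* · s/√n = 15.29
99% CI: t* = 2.845, (76.77, 97.63), width = 2 · t* · s/√n = 20.86

The 99% CI is wider by 20.86 - 15.29 = 5.57.
Higher confidence requires a wider interval.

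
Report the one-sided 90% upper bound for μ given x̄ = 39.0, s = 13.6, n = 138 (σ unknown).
μ ≤ 40.49

Upper bound (one-sided):
t* = 1.288 (one-sided for 90%)
Upper bound = x̄ + t* · s/√n = 39.0 + 1.288 · 13.6/√138 = 40.49

We are 90% confident that μ ≤ 40.49.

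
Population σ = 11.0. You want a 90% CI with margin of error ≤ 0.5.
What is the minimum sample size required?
n ≥ 1310

For margin E ≤ 0.5:
n ≥ (z* · σ / E)²
n ≥ (1.645 · 11.0 / 0.5)²
n ≥ 1309.72

Minimum n = 1310 (rounding up)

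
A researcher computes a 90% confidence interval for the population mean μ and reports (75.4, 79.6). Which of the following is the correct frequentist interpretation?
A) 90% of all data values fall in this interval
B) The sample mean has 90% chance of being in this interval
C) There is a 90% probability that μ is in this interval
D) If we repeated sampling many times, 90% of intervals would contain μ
D

A) Wrong — a CI is about the parameter μ, not individual data values.
B) Wrong — x̄ is observed and sits in the interval by construction.
C) Wrong — μ is fixed; the randomness lives in the interval, not in μ.
D) Correct — this is the frequentist long-run coverage interpretation.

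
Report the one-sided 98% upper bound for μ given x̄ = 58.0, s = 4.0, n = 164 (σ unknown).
μ ≤ 58.65

Upper bound (one-sided):
t* = 2.070 (one-sided for 98%)
Upper bound = x̄ + t* · s/√n = 58.0 + 2.070 · 4.0/√164 = 58.65

We are 98% confident that μ ≤ 58.65.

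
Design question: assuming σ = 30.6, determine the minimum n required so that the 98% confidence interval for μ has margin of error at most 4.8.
n ≥ 220

For margin E ≤ 4.8:
n ≥ (z* · σ / E)²
n ≥ (2.326 · 30.6 / 4.8)²
n ≥ 219.88

Minimum n = 220 (rounding up)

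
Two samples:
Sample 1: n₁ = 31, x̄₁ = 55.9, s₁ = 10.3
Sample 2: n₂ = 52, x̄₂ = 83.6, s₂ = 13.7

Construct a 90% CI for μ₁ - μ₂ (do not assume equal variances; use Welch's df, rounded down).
(-32.12, -23.28)

Difference: x̄₁ - x̄₂ = -27.70
SE = √(s₁²/n₁ + s₂²/n₂) = √(10.3²/31 + 13.7²/52) = 2.6517
df = 76.56 → 76 (Welch–Satterthwaite, rounded down)
t* = 1.665

CI: -27.70 ± 1.665 · 2.6517 = -27.70 ± 4.42 = (-32.12, -23.28)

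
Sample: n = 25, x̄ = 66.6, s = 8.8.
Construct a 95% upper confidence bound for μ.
μ ≤ 69.61

Upper bound (one-sided):
t* = 1.711 (one-sided for 95%)
Upper bound = x̄ + t* · s/√n = 66.6 + 1.711 · 8.8/√25 = 69.61

We are 95% confident that μ ≤ 69.61.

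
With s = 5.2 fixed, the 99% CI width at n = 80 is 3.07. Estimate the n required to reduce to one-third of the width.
n ≈ 720

CI width ∝ 1/√n
To reduce width by factor 3, need √n to grow by 3 → need 3² = 9 times as many samples.

Current: n = 80, width = 3.07
New: n = 720, width ≈ 1.00

Width reduced by factor of 3.07/1.00 = 3.07.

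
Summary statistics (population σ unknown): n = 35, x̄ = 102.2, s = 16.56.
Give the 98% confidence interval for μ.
(95.37, 109.03)

t-interval (σ unknown):
df = n - 1 = 34
t* = 2.441 for 98% confidence

Margin of error = t* · s/√n = 2.441 · 16.56/√35 = 6.83

CI: (95.37, 109.03)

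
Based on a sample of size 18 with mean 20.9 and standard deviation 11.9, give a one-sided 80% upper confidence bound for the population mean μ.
μ ≤ 23.32

Upper bound (one-sided):
t* = 0.863 (one-sided for 80%)
Upper bound = x̄ + t* · s/√n = 20.9 + 0.863 · 11.9/√18 = 23.32

We are 80% confident that μ ≤ 23.32.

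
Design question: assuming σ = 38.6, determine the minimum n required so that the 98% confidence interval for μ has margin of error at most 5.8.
n ≥ 240

For margin E ≤ 5.8:
n ≥ (z* · σ / E)²
n ≥ (2.326 · 38.6 / 5.8)²
n ≥ 239.63

Minimum n = 240 (rounding up)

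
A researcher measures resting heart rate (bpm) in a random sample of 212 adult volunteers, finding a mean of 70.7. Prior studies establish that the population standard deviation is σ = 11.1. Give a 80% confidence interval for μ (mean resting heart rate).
(69.72, 71.68)

z-interval (σ known):
z* = 1.282 for 80% confidence

Margin of error = z* · σ/√n = 1.282 · 11.1/√212 = 0.98

CI: (70.7 - 0.98, 70.7 + 0.98) = (69.72, 71.68)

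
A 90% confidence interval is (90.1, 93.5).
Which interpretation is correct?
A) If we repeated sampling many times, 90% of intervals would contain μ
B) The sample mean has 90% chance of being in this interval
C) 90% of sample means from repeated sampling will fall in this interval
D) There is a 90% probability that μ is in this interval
A

A) Correct — this is the frequentist long-run coverage interpretation.
B) Wrong — x̄ is observed and sits in the interval by construction.
C) Wrong — coverage applies to intervals containing μ, not to future x̄ values.
D) Wrong — μ is fixed; the randomness lives in the interval, not in μ.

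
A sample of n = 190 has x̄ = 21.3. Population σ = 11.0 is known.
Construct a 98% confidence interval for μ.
(19.44, 23.16)

z-interval (σ known):
z* = 2.326 for 98% confidence

Margin of error = z* · σ/√n = 2.326 · 11.0/√190 = 1.86

CI: (21.3 - 1.86, 21.3 + 1.86) = (19.44, 23.16)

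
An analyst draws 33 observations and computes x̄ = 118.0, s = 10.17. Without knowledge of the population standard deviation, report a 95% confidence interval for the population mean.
(114.39, 121.61)

t-interval (σ unknown):
df = n - 1 = 32
t* = 2.037 for 95% confidence

Margin of error = t* · s/√n = 2.037 · 10.17/√33 = 3.61

CI: (114.39, 121.61)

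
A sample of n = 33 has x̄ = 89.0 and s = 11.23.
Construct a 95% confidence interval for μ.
(85.02, 92.98)

t-interval (σ unknown):
df = n - 1 = 32
t* = 2.037 for 95% confidence

Margin of error = t* · s/√n = 2.037 · 11.23/√33 = 3.98

CI: (85.02, 92.98)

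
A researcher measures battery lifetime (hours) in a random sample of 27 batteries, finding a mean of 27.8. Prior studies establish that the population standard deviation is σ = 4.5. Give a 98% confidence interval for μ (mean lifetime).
(25.79, 29.81)

z-interval (σ known):
z* = 2.326 for 98% confidence

Margin of error = z* · σ/√n = 2.326 · 4.5/√27 = 2.01

CI: (27.8 - 2.01, 27.8 + 2.01) = (25.79, 29.81)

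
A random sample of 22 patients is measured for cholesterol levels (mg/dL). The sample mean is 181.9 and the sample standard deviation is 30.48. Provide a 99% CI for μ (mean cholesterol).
(163.50, 200.30)

t-interval (σ unknown):
df = n - 1 = 21
t* = 2.831 for 99% confidence

Margin of error = t* · s/√n = 2.831 · 30.48/√22 = 18.40

CI: (163.50, 200.30)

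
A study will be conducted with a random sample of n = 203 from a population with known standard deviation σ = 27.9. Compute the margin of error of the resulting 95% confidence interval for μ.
Margin of error = 3.84

Margin of error = z* · σ/√n
= 1.960 · 27.9/√203
= 1.960 · 27.9/14.2478
= 3.84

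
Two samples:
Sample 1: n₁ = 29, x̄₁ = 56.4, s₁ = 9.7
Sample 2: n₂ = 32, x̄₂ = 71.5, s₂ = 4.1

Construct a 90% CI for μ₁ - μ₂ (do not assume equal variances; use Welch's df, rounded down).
(-18.38, -11.82)

Difference: x̄₁ - x̄₂ = -15.10
SE = √(s₁²/n₁ + s₂²/n₂) = √(9.7²/29 + 4.1²/32) = 1.9416
df = 36.93 → 36 (Welch–Satterthwaite, rounded down)
t* = 1.688

CI: -15.10 ± 1.688 · 1.9416 = -15.10 ± 3.28 = (-18.38, -11.82)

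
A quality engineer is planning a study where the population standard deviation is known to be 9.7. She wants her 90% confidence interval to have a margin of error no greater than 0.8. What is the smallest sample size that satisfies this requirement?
n ≥ 398

For margin E ≤ 0.8:
n ≥ (z* · σ / E)²
n ≥ (1.645 · 9.7 / 0.8)²
n ≥ 397.83

Minimum n = 398 (rounding up)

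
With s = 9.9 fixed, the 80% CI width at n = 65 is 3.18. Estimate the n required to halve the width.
n ≈ 260

CI width ∝ 1/√n
To reduce width by factor 2, need √n to grow by 2 → need 2² = 4 times as many samples.

Current: n = 65, width = 3.18
New: n = 260, width ≈ 1.58

Width reduced by factor of 3.18/1.58 = 2.01.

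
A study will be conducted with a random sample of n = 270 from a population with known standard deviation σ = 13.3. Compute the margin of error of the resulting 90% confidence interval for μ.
Margin of error = 1.33

Margin of error = z* · σ/√n
= 1.645 · 13.3/√270
= 1.645 · 13.3/16.4317
= 1.33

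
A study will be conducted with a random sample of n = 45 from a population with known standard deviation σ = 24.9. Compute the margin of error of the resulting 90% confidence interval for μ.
Margin of error = 6.11

Margin of error = z* · σ/√n
= 1.645 · 24.9/√45
= 1.645 · 24.9/6.7082
= 6.11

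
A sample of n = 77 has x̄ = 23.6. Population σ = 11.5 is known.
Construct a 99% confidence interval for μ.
(20.22, 26.98)

z-interval (σ known):
z* = 2.576 for 99% confidence

Margin of error = z* · σ/√n = 2.576 · 11.5/√77 = 3.38

CI: (23.6 - 3.38, 23.6 + 3.38) = (20.22, 26.98)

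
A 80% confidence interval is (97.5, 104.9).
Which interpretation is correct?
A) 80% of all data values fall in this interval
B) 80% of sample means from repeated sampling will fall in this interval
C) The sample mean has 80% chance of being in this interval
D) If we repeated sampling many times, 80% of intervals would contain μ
D

A) Wrong — a CI is about the parameter μ, not individual data values.
B) Wrong — coverage applies to intervals containing μ, not to future x̄ values.
C) Wrong — x̄ is observed and sits in the interval by construction.
D) Correct — this is the frequentist long-run coverage interpretation.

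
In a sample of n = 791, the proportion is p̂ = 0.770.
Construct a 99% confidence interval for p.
(0.731, 0.809)

Proportion CI:
SE = √(p̂(1-p̂)/n) = √(0.770 · 0.230 / 791) = 0.01496

z* = 2.576
Margin = z* · SE = 2.576 · 0.01496 = 0.0385

CI: 0.770 ± 0.0385 = (0.731, 0.809)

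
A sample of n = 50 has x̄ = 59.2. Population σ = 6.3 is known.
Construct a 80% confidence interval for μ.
(58.06, 60.34)

z-interval (σ known):
z* = 1.282 for 80% confidence

Margin of error = z* · σ/√n = 1.282 · 6.3/√50 = 1.14

CI: (59.2 - 1.14, 59.2 + 1.14) = (58.06, 60.34)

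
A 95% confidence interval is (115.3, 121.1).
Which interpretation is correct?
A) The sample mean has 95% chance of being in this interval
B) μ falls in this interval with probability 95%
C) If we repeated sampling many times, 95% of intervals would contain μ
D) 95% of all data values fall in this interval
C

A) Wrong — x̄ is observed and sits in the interval by construction.
B) Wrong — μ is fixed; the randomness lives in the interval, not in μ.
C) Correct — this is the frequentist long-run coverage interpretation.
D) Wrong — a CI is about the parameter μ, not individual data values.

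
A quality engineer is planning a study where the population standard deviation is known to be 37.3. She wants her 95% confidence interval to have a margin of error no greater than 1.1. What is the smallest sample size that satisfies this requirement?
n ≥ 4418

For margin E ≤ 1.1:
n ≥ (z* · σ / E)²
n ≥ (1.960 · 37.3 / 1.1)²
n ≥ 4417.17

Minimum n = 4418 (rounding up)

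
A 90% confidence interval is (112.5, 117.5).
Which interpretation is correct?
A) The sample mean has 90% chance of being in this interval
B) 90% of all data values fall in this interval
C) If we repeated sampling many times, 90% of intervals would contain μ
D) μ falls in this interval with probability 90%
C

A) Wrong — x̄ is observed and sits in the interval by construction.
B) Wrong — a CI is about the parameter μ, not individual data values.
C) Correct — this is the frequentist long-run coverage interpretation.
D) Wrong — μ is fixed; the randomness lives in the interval, not in μ.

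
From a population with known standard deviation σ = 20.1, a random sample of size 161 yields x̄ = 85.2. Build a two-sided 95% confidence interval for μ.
(82.10, 88.30)

z-interval (σ known):
z* = 1.960 for 95% confidence

Margin of error = z* · σ/√n = 1.960 · 20.1/√161 = 3.10

CI: (85.2 - 3.10, 85.2 + 3.10) = (82.10, 88.30)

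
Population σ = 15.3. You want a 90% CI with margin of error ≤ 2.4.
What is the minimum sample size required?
n ≥ 110

For margin E ≤ 2.4:
n ≥ (z* · σ / E)²
n ≥ (1.645 · 15.3 / 2.4)²
n ≥ 109.97

Minimum n = 110 (rounding up)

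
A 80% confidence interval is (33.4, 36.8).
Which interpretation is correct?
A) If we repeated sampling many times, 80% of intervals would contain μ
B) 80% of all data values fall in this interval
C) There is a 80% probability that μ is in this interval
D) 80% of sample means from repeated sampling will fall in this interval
A

A) Correct — this is the frequentist long-run coverage interpretation.
B) Wrong — a CI is about the parameter μ, not individual data values.
C) Wrong — μ is fixed; the randomness lives in the interval, not in μ.
D) Wrong — coverage applies to intervals containing μ, not to future x̄ values.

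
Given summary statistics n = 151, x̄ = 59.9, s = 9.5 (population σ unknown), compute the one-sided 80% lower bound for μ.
μ ≥ 59.25

Lower bound (one-sided):
t* = 0.844 (one-sided for 80%)
Lower bound = x̄ - t* · s/√n = 59.9 - 0.844 · 9.5/√151 = 59.25

We are 80% confident that μ ≥ 59.25.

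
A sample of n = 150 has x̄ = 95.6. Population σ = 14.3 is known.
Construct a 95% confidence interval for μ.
(93.31, 97.89)

z-interval (σ known):
z* = 1.960 for 95% confidence

Margin of error = z* · σ/√n = 1.960 · 14.3/√150 = 2.29

CI: (95.6 - 2.29, 95.6 + 2.29) = (93.31, 97.89)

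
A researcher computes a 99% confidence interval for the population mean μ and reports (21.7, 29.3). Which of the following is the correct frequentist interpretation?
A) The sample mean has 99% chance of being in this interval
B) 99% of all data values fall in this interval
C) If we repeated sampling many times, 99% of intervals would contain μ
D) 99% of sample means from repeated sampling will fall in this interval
C

A) Wrong — x̄ is observed and sits in the interval by construction.
B) Wrong — a CI is about the parameter μ, not individual data values.
C) Correct — this is the frequentist long-run coverage interpretation.
D) Wrong — coverage applies to intervals containing μ, not to future x̄ values.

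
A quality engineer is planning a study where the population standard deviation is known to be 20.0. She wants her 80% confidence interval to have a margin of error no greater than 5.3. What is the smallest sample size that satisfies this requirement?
n ≥ 24

For margin E ≤ 5.3:
n ≥ (z* · σ / E)²
n ≥ (1.282 · 20.0 / 5.3)²
n ≥ 23.40

Minimum n = 24 (rounding up)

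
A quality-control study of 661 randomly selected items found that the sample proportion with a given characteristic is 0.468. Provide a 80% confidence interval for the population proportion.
(0.443, 0.493)

Proportion CI:
SE = √(p̂(1-p̂)/n) = √(0.468 · 0.532 / 661) = 0.01941

z* = 1.282
Margin = z* · SE = 1.282 · 0.01941 = 0.0249

CI: 0.468 ± 0.0249 = (0.443, 0.493)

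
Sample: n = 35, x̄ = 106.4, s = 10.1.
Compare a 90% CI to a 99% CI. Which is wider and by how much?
99% CI is wider by 3.54

df = 34
90% CI: t* = 1.691, (103.51, 109.29), width = 2 · t* · s/√n = 5.77
99% CI: t* = 2.728, (101.74, 111.06), width = 2 · t* · s/√n = 9.31

The 99% CI is wider by 9.31 - 5.77 = 3.54.
Higher confidence requires a wider interval.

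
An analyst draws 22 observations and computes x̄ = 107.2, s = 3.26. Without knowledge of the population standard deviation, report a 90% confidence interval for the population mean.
(106.00, 108.40)

t-interval (σ unknown):
df = n - 1 = 21
t* = 1.721 for 90% confidence

Margin of error = t* · s/√n = 1.721 · 3.26/√22 = 1.20

CI: (106.00, 108.40)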